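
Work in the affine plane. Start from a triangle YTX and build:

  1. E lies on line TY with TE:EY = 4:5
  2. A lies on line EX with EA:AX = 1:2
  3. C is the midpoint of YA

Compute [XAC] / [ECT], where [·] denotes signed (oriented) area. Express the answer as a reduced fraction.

Work in coordinates with Y = (0, 0), T = (1, 0), X = (0, 1).
1. E lies on line TY with TE:EY = 4:5 ⇒ E = (5/9, 0)
2. A lies on line EX with EA:AX = 1:2 ⇒ A = (10/27, 1/3)
3. C is the midpoint of YA ⇒ C = (5/27, 1/6)
2·[XAC] = -5/27, 2·[ECT] = -2/27
[XAC]:[ECT] = -5/27:-2/27 = 5/2

[XAC]:[ECT] = 5/2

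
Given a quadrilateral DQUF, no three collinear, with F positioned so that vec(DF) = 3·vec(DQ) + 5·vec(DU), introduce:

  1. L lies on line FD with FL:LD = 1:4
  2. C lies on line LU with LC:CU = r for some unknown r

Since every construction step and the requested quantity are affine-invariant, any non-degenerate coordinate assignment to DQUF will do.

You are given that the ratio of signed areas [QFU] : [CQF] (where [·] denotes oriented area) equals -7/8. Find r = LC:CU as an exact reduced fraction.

Work in coordinates with D = (0, 0), Q = (1, 0), U = (0, 1), F = (3, 5).
1. L lies on line FD with FL:LD = 1:4 ⇒ L = (12/5, 4)
2. With LC:CU = r, write λ = r/(r+1) so C = L + λ·(U−L); C is affine-linear in λ
Every point depending on C is an affine combination of C and λ-independent points, so each such coordinate is linear in λ; the λ² term in each signed area is a multiple of (U−L)×(U−L) = 0, so 2·[QFU] and 2·[CQF] are each linear in λ. Evaluating at λ=0 and λ=1:
  2·[QFU] = 7,   2·[CQF] = 6·λ + 1
So [QFU]:[CQF] = (7) / (6·λ + 1). Setting this equal to -7/8:
  7 = -7/8·(6·λ + 1)  ⇒  λ = -3/2
Then r = λ/(1−λ) = (-3/2)/(5/2) = -3/5. Check: with r = -3/5, C = (6, 17/2) and [QFU]:[CQF] = -7/8 as required.

r = -3/5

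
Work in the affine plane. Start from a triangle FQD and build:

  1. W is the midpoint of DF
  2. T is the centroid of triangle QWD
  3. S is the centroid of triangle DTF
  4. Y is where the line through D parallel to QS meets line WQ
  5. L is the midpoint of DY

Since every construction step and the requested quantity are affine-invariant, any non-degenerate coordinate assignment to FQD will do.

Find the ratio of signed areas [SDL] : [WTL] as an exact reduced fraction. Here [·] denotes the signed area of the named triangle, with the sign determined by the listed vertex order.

[SDL]:[WTL] = 3

Work in coordinates with F = (0, 0), Q = (1, 0), D = (0, 1).
1. W is the midpoint of DF ⇒ W = (0, 1/2)
2. T is the centroid of triangle QWD ⇒ T = (1/3, 1/2)
3. S is the centroid of triangle DTF ⇒ S = (1/9, 1/2)
4. Y is where the line through D parallel to QS meets line WQ ⇒ Y = (8, -7/2)
5. L is the midpoint of DY ⇒ L = (4, -5/4)
2·[SDL] = -7/4, 2·[WTL] = -7/12
[SDL]:[WTL] = -7/4:-7/12 = 3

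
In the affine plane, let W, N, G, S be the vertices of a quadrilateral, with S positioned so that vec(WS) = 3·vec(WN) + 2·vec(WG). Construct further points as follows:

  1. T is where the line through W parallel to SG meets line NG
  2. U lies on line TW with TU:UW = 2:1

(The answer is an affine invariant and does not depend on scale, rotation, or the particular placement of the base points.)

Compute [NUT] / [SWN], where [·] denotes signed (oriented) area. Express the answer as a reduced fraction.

Assign W = (0, 0), N = (1, 0), G = (0, 1), S = (3, 2) — the answer is frame-independent, so this choice is without loss of generality.
1. T is where the line through W parallel to SG meets line NG ⇒ T = (3/4, 1/4)
2. U lies on line TW with TU:UW = 2:1 ⇒ U = (1/4, 1/12)
2·[NUT] = -1/6, 2·[SWN] = 2
[NUT]:[SWN] = -1/6:2 = -1/12

[NUT]:[SWN] = -1/12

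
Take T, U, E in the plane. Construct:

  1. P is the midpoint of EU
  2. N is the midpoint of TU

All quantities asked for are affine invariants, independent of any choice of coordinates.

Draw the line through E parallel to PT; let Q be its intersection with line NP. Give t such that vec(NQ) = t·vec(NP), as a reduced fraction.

t = 3

Assign T = (0, 0), U = (1, 0), E = (0, 1) — the answer is frame-independent, so this choice is without loss of generality.
1. P is the midpoint of EU ⇒ P = (1/2, 1/2)
2. N is the midpoint of TU ⇒ N = (1/2, 0)
through E parallel to PT: direction (-1/2, -1/2); meets NP at Q = (1/2, 3/2)
Q = N + t·(P−N) with t = 3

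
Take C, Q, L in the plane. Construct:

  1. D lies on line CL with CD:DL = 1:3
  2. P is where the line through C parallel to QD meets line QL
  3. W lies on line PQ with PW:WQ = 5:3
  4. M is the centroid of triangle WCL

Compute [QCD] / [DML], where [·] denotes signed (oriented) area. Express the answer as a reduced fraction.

[QCD]:[DML] = -8/9

Work in coordinates with C = (0, 0), Q = (1, 0), L = (0, 1).
1. D lies on line CL with CD:DL = 1:3 ⇒ D = (0, 1/4)
2. P is where the line through C parallel to QD meets line QL ⇒ P = (4/3, -1/3)
3. W lies on line PQ with PW:WQ = 5:3 ⇒ W = (9/8, -1/8)
4. M is the centroid of triangle WCL ⇒ M = (3/8, 7/24)
2·[QCD] = -1/4, 2·[DML] = 9/32
[QCD]:[DML] = -1/4:9/32 = -8/9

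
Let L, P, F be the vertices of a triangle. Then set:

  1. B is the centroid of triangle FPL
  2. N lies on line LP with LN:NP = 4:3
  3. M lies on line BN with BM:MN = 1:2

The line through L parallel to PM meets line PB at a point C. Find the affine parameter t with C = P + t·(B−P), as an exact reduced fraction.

Assign L = (0, 0), P = (1, 0), F = (0, 1) — the answer is frame-independent, so this choice is without loss of generality.
1. B is the centroid of triangle FPL ⇒ B = (1/3, 1/3)
2. N lies on line LP with LN:NP = 4:3 ⇒ N = (4/7, 0)
3. M lies on line BN with BM:MN = 1:2 ⇒ M = (26/63, 2/9)
through L parallel to PM: direction (-37/63, 2/9); meets PB at C = (37/9, -14/9)
C = P + t·(B−P) with t = -14/3

t = -14/3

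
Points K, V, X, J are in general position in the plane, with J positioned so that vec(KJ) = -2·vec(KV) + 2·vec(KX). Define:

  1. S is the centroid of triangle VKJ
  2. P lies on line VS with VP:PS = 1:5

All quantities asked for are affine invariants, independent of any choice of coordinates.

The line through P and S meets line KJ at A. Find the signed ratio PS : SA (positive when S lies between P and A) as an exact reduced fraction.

PS:SA = 5/3

Work in coordinates with K = (0, 0), V = (1, 0), X = (0, 1), J = (-2, 2).
1. S is the centroid of triangle VKJ ⇒ S = (-1/3, 2/3)
2. P lies on line VS with VP:PS = 1:5 ⇒ P = (7/9, 1/9)
line PS meets KJ at A = (-1, 1)
S = P + t·(A−P) with t = 5/8, so PS:SA = 5/8:3/8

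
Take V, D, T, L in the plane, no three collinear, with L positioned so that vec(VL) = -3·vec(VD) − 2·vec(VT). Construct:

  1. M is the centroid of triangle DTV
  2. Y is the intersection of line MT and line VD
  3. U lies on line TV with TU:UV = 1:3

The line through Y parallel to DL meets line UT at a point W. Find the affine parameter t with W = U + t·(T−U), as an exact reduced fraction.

Work in coordinates with V = (0, 0), D = (1, 0), T = (0, 1), L = (-3, -2).
1. M is the centroid of triangle DTV ⇒ M = (1/3, 1/3)
2. Y is the intersection of line MT and line VD ⇒ Y = (1/2, 0)
3. U lies on line TV with TU:UV = 1:3 ⇒ U = (0, 3/4)
through Y parallel to DL: direction (-4, -2); meets UT at W = (0, -1/4)
W = U + t·(T−U) with t = -4

t = -4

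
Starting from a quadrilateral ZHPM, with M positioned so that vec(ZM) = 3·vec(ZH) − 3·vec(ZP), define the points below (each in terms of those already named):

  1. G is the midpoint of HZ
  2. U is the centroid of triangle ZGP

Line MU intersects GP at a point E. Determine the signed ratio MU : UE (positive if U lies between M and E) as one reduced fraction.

MU:UE = -7

Work in coordinates with Z = (0, 0), H = (1, 0), P = (0, 1), M = (3, -3).
1. G is the midpoint of HZ ⇒ G = (1/2, 0)
2. U is the centroid of triangle ZGP ⇒ U = (1/6, 1/3)
line MU meets GP at E = (4/7, -1/7)
U = M + t·(E−M) with t = 7/6, so MU:UE = 7/6:-1/6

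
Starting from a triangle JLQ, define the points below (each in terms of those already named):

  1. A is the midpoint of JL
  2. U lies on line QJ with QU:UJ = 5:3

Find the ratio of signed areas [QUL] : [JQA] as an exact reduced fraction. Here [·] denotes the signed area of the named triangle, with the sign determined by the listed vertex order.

[QUL]:[JQA] = -5/4

Assign J = (0, 0), L = (1, 0), Q = (0, 1) — the answer is frame-independent, so this choice is without loss of generality.
1. A is the midpoint of JL ⇒ A = (1/2, 0)
2. U lies on line QJ with QU:UJ = 5:3 ⇒ U = (0, 3/8)
2·[QUL] = 5/8, 2·[JQA] = -1/2
[QUL]:[JQA] = 5/8:-1/2 = -5/4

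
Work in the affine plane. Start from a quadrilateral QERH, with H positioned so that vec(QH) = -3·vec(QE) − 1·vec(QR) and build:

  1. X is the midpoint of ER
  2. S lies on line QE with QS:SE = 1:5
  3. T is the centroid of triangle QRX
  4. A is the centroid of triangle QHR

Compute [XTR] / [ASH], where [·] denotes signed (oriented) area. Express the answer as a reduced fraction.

[XTR]:[ASH] = 1/7

Assign Q = (0, 0), E = (1, 0), R = (0, 1), H = (-3, -1) — the answer is frame-independent, so this choice is without loss of generality.
1. X is the midpoint of ER ⇒ X = (1/2, 1/2)
2. S lies on line QE with QS:SE = 1:5 ⇒ S = (1/6, 0)
3. T is the centroid of triangle QRX ⇒ T = (1/6, 1/2)
4. A is the centroid of triangle QHR ⇒ A = (-1, 0)
2·[XTR] = -1/6, 2·[ASH] = -7/6
[XTR]:[ASH] = -1/6:-7/6 = 1/7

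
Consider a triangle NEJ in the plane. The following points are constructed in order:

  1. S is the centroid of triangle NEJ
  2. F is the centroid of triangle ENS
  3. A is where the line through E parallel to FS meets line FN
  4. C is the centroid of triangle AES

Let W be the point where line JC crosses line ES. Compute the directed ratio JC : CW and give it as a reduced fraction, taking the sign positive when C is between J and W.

Work in coordinates with N = (0, 0), E = (1, 0), J = (0, 1).
1. S is the centroid of triangle NEJ ⇒ S = (1/3, 1/3)
2. F is the centroid of triangle ENS ⇒ F = (4/9, 1/9)
3. A is where the line through E parallel to FS meets line FN ⇒ A = (8/9, 2/9)
4. C is the centroid of triangle AES ⇒ C = (20/27, 5/27)
line JC meets ES at W = (5/6, 1/12)
C = J + t·(W−J) with t = 8/9, so JC:CW = 8/9:1/9

JC:CW = 8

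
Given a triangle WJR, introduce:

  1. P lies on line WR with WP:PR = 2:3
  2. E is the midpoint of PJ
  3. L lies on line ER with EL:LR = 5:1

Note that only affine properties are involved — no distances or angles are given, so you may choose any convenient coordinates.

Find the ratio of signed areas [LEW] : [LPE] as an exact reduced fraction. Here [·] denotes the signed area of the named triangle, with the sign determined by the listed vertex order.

Choose coordinates W = (0, 0), J = (1, 0), R = (0, 1).
1. P lies on line WR with WP:PR = 2:3 ⇒ P = (0, 2/5)
2. E is the midpoint of PJ ⇒ E = (1/2, 1/5)
3. L lies on line ER with EL:LR = 5:1 ⇒ L = (1/12, 13/15)
2·[LEW] = -5/12, 2·[LPE] = 1/4
[LEW]:[LPE] = -5/12:1/4 = -5/3

[LEW]:[LPE] = -5/3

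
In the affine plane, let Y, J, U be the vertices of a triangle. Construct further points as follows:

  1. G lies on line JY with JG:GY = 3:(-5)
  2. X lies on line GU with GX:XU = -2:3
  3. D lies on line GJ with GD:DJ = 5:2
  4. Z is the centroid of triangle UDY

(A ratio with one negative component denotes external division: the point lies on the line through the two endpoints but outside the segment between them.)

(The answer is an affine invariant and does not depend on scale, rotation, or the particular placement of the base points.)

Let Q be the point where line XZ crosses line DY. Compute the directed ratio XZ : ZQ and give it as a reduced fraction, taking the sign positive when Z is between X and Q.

XZ:ZQ = -7

Choose coordinates Y = (0, 0), J = (1, 0), U = (0, 1).
1. G lies on line JY with JG:GY = 3:(-5) ⇒ G = (5/2, 0)
2. X lies on line GU with GX:XU = -2:3 ⇒ X = (15/2, -2)
3. D lies on line GJ with GD:DJ = 5:2 ⇒ D = (10/7, 0)
4. Z is the centroid of triangle UDY ⇒ Z = (10/21, 1/3)
line XZ meets DY at Q = (145/98, 0)
Z = X + t·(Q−X) with t = 7/6, so XZ:ZQ = 7/6:-1/6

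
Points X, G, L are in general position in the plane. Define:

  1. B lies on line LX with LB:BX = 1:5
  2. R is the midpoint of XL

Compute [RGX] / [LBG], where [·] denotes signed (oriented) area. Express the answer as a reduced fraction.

[RGX]:[LBG] = -3

Assign X = (0, 0), G = (1, 0), L = (0, 1) — the answer is frame-independent, so this choice is without loss of generality.
1. B lies on line LX with LB:BX = 1:5 ⇒ B = (0, 5/6)
2. R is the midpoint of XL ⇒ R = (0, 1/2)
2·[RGX] = -1/2, 2·[LBG] = 1/6
[RGX]:[LBG] = -1/2:1/6 = -3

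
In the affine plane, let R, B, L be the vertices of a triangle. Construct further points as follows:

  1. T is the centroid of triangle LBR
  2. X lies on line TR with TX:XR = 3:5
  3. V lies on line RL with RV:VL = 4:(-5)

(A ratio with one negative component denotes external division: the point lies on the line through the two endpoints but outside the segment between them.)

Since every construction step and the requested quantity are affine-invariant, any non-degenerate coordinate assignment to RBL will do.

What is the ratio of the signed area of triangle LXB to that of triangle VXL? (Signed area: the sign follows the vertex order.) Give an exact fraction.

Set R = (0, 0), B = (1, 0), L = (0, 1); any affine frame gives the same invariant.
1. T is the centroid of triangle LBR ⇒ T = (1/3, 1/3)
2. X lies on line TR with TX:XR = 3:5 ⇒ X = (5/24, 5/24)
3. V lies on line RL with RV:VL = 4:(-5) ⇒ V = (0, -4)
2·[LXB] = 7/12, 2·[VXL] = 25/24
[LXB]:[VXL] = 7/12:25/24 = 14/25

[LXB]:[VXL] = 14/25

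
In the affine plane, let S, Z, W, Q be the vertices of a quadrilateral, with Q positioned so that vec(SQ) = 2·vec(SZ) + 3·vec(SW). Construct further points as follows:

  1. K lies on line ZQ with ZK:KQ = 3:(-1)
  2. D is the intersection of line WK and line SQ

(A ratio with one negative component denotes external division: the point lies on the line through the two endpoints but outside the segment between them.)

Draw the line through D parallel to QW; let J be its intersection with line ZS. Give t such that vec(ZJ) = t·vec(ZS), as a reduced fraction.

t = 6

Choose coordinates S = (0, 0), Z = (1, 0), W = (0, 1), Q = (2, 3).
1. K lies on line ZQ with ZK:KQ = 3:(-1) ⇒ K = (5/2, 9/2)
2. D is the intersection of line WK and line SQ ⇒ D = (10, 15)
through D parallel to QW: direction (-2, -2); meets ZS at J = (-5, 0)
J = Z + t·(S−Z) with t = 6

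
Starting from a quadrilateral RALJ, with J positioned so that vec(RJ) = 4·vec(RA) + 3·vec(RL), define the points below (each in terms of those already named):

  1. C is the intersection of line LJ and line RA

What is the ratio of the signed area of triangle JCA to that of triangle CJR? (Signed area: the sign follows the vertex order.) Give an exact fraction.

[JCA]:[CJR] = -3/2

Set R = (0, 0), A = (1, 0), L = (0, 1), J = (4, 3); any affine frame gives the same invariant.
1. C is the intersection of line LJ and line RA ⇒ C = (-2, 0)
2·[JCA] = 9, 2·[CJR] = -6
[JCA]:[CJR] = 9:-6 = -3/2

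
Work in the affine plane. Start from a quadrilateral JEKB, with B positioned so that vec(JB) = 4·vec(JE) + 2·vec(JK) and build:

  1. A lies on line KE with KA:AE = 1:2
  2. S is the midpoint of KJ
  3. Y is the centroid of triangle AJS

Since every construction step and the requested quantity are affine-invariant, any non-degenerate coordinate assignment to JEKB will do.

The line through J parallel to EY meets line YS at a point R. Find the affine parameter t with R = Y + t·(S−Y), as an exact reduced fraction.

t = -7

Choose coordinates J = (0, 0), E = (1, 0), K = (0, 1), B = (4, 2).
1. A lies on line KE with KA:AE = 1:2 ⇒ A = (1/3, 2/3)
2. S is the midpoint of KJ ⇒ S = (0, 1/2)
3. Y is the centroid of triangle AJS ⇒ Y = (1/9, 7/18)
through J parallel to EY: direction (-8/9, 7/18); meets YS at R = (8/9, -7/18)
R = Y + t·(S−Y) with t = -7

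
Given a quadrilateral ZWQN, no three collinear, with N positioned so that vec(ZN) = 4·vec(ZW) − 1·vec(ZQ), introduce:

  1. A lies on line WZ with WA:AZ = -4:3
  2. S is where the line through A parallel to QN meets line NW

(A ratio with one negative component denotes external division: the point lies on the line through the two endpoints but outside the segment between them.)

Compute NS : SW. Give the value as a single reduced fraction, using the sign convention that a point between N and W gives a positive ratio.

NS:SW = -5/4

Choose coordinates Z = (0, 0), W = (1, 0), Q = (0, 1), N = (4, -1).
1. A lies on line WZ with WA:AZ = -4:3 ⇒ A = (-3, 0)
2. S is where the line through A parallel to QN meets line NW ⇒ S = (-11, 4)
S = N + t·(W−N) with t = 5, so NS:SW = t:(1−t) = 5:-4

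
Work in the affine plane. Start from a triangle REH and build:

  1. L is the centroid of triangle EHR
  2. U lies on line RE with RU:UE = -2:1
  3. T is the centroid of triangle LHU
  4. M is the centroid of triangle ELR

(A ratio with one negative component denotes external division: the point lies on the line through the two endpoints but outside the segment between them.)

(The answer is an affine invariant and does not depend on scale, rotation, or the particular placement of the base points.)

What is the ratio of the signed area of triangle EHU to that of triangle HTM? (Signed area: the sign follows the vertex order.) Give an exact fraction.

Set R = (0, 0), E = (1, 0), H = (0, 1); any affine frame gives the same invariant.
1. L is the centroid of triangle EHR ⇒ L = (1/3, 1/3)
2. U lies on line RE with RU:UE = -2:1 ⇒ U = (2, 0)
3. T is the centroid of triangle LHU ⇒ T = (7/9, 4/9)
4. M is the centroid of triangle ELR ⇒ M = (4/9, 1/9)
2·[EHU] = -1, 2·[HTM] = -4/9
[EHU]:[HTM] = -1:-4/9 = 9/4

[EHU]:[HTM] = 9/4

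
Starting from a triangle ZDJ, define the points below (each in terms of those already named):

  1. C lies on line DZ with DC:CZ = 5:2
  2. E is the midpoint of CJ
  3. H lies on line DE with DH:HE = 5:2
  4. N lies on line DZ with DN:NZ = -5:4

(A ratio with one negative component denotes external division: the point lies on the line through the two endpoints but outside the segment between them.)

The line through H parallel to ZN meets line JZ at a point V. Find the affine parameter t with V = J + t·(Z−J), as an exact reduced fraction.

Work in coordinates with Z = (0, 0), D = (1, 0), J = (0, 1).
1. C lies on line DZ with DC:CZ = 5:2 ⇒ C = (2/7, 0)
2. E is the midpoint of CJ ⇒ E = (1/7, 1/2)
3. H lies on line DE with DH:HE = 5:2 ⇒ H = (19/49, 5/14)
4. N lies on line DZ with DN:NZ = -5:4 ⇒ N = (-4, 0)
through H parallel to ZN: direction (-4, 0); meets JZ at V = (0, 5/14)
V = J + t·(Z−J) with t = 9/14

t = 9/14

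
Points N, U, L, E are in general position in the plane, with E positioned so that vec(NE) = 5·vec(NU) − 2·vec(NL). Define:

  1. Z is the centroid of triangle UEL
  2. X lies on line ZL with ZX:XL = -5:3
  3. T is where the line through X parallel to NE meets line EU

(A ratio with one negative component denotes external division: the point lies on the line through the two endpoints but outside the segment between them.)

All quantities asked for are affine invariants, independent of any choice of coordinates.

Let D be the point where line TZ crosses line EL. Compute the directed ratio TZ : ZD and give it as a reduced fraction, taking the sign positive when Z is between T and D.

Assign N = (0, 0), U = (1, 0), L = (0, 1), E = (5, -2) — the answer is frame-independent, so this choice is without loss of generality.
1. Z is the centroid of triangle UEL ⇒ Z = (2, -1/3)
2. X lies on line ZL with ZX:XL = -5:3 ⇒ X = (-3, 3)
3. T is where the line through X parallel to NE meets line EU ⇒ T = (-13, 7)
line TZ meets EL at D = (16/5, -23/25)
Z = T + t·(D−T) with t = 25/27, so TZ:ZD = 25/27:2/27

TZ:ZD = 25/2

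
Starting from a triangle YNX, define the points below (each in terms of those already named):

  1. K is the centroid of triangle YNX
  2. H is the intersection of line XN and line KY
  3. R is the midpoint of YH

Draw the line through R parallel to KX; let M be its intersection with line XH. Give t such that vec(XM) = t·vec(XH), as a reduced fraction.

Work in coordinates with Y = (0, 0), N = (1, 0), X = (0, 1).
1. K is the centroid of triangle YNX ⇒ K = (1/3, 1/3)
2. H is the intersection of line XN and line KY ⇒ H = (1/2, 1/2)
3. R is the midpoint of YH ⇒ R = (1/4, 1/4)
through R parallel to KX: direction (-1/3, 2/3); meets XH at M = (-1/4, 5/4)
M = X + t·(H−X) with t = -1/2

t = -1/2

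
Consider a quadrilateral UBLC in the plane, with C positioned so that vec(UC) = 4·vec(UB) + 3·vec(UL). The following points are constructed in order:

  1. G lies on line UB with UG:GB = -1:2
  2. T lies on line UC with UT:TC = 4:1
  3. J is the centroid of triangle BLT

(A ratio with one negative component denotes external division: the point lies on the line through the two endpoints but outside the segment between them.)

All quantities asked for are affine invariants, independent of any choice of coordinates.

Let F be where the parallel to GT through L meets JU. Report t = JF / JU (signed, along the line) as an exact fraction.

t = -2

Assign U = (0, 0), B = (1, 0), L = (0, 1), C = (4, 3) — the answer is frame-independent, so this choice is without loss of generality.
1. G lies on line UB with UG:GB = -1:2 ⇒ G = (-1, 0)
2. T lies on line UC with UT:TC = 4:1 ⇒ T = (16/5, 12/5)
3. J is the centroid of triangle BLT ⇒ J = (7/5, 17/15)
through L parallel to GT: direction (21/5, 12/5); meets JU at F = (21/5, 17/5)
F = J + t·(U−J) with t = -2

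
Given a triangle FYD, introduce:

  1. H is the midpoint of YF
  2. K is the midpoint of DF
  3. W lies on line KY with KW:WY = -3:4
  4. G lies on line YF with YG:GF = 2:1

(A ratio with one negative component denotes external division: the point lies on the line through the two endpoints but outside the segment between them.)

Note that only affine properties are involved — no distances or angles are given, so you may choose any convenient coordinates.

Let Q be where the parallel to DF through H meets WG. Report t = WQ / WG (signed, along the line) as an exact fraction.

Work in coordinates with F = (0, 0), Y = (1, 0), D = (0, 1).
1. H is the midpoint of YF ⇒ H = (1/2, 0)
2. K is the midpoint of DF ⇒ K = (0, 1/2)
3. W lies on line KY with KW:WY = -3:4 ⇒ W = (-3, 2)
4. G lies on line YF with YG:GF = 2:1 ⇒ G = (1/3, 0)
through H parallel to DF: direction (0, -1); meets WG at Q = (1/2, -1/10)
Q = W + t·(G−W) with t = 21/20

t = 21/20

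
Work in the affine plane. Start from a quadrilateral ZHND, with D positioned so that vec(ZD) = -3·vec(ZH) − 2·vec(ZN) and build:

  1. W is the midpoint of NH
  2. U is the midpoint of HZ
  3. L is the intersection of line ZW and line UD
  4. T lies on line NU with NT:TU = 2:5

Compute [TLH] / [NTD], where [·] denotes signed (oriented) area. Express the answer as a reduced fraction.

Work in coordinates with Z = (0, 0), H = (1, 0), N = (0, 1), D = (-3, -2).
1. W is the midpoint of NH ⇒ W = (1/2, 1/2)
2. U is the midpoint of HZ ⇒ U = (1/2, 0)
3. L is the intersection of line ZW and line UD ⇒ L = (-2/3, -2/3)
4. T lies on line NU with NT:TU = 2:5 ⇒ T = (1/7, 5/7)
2·[TLH] = 37/21, 2·[NTD] = -9/7
[TLH]:[NTD] = 37/21:-9/7 = -37/27

[TLH]:[NTD] = -37/27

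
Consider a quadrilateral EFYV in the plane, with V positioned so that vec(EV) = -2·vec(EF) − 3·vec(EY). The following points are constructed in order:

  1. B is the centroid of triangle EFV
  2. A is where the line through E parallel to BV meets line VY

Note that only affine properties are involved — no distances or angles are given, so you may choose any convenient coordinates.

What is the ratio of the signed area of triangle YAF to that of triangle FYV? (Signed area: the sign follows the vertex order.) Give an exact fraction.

Assign E = (0, 0), F = (1, 0), Y = (0, 1), V = (-2, -3) — the answer is frame-independent, so this choice is without loss of generality.
1. B is the centroid of triangle EFV ⇒ B = (-1/3, -1)
2. A is where the line through E parallel to BV meets line VY ⇒ A = (-5/4, -3/2)
2·[YAF] = 15/4, 2·[FYV] = 6
[YAF]:[FYV] = 15/4:6 = 5/8

[YAF]:[FYV] = 5/8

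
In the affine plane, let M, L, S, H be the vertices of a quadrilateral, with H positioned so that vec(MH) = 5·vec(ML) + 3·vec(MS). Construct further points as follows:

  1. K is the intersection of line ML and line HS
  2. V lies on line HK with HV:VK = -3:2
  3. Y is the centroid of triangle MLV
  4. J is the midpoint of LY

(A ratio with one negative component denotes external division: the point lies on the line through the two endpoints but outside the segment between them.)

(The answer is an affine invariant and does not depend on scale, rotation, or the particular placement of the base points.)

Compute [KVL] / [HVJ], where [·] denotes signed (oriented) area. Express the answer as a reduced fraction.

Choose coordinates M = (0, 0), L = (1, 0), S = (0, 1), H = (5, 3).
1. K is the intersection of line ML and line HS ⇒ K = (-5/2, 0)
2. V lies on line HK with HV:VK = -3:2 ⇒ V = (-35/2, -6)
3. Y is the centroid of triangle MLV ⇒ Y = (-11/2, -2)
4. J is the midpoint of LY ⇒ J = (-9/4, -1)
2·[KVL] = 21, 2·[HVJ] = 99/4
[KVL]:[HVJ] = 21:99/4 = 28/33

[KVL]:[HVJ] = 28/33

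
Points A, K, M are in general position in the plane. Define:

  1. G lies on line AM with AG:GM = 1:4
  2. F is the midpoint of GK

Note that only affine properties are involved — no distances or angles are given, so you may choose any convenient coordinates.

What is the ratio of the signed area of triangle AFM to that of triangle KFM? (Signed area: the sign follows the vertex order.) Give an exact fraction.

Assign A = (0, 0), K = (1, 0), M = (0, 1) — the answer is frame-independent, so this choice is without loss of generality.
1. G lies on line AM with AG:GM = 1:4 ⇒ G = (0, 1/5)
2. F is the midpoint of GK ⇒ F = (1/2, 1/10)
2·[AFM] = 1/2, 2·[KFM] = -2/5
[AFM]:[KFM] = 1/2:-2/5 = -5/4

[AFM]:[KFM] = -5/4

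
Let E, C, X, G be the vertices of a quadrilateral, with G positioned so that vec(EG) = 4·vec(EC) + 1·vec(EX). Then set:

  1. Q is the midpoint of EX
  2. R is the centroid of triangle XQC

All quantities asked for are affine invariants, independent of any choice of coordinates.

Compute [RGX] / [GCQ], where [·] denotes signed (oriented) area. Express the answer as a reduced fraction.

Assign E = (0, 0), C = (1, 0), X = (0, 1), G = (4, 1) — the answer is frame-independent, so this choice is without loss of generality.
1. Q is the midpoint of EX ⇒ Q = (0, 1/2)
2. R is the centroid of triangle XQC ⇒ R = (1/3, 1/2)
2·[RGX] = 2, 2·[GCQ] = -5/2
[RGX]:[GCQ] = 2:-5/2 = -4/5

[RGX]:[GCQ] = -4/5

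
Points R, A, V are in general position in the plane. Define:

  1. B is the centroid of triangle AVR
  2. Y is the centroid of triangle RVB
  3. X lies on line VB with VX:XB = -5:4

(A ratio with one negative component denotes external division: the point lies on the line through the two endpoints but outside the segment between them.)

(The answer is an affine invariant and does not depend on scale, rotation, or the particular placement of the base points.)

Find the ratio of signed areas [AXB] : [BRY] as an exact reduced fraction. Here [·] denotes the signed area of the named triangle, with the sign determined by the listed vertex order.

[AXB]:[BRY] = 12

Set R = (0, 0), A = (1, 0), V = (0, 1); any affine frame gives the same invariant.
1. B is the centroid of triangle AVR ⇒ B = (1/3, 1/3)
2. Y is the centroid of triangle RVB ⇒ Y = (1/9, 4/9)
3. X lies on line VB with VX:XB = -5:4 ⇒ X = (5/3, -7/3)
2·[AXB] = -4/3, 2·[BRY] = -1/9
[AXB]:[BRY] = -4/3:-1/9 = 12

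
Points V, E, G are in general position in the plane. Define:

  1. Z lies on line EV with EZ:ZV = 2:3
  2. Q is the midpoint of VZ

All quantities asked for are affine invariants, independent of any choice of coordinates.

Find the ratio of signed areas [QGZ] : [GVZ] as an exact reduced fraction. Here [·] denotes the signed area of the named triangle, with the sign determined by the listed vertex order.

[QGZ]:[GVZ] = -1/2

Choose coordinates V = (0, 0), E = (1, 0), G = (0, 1).
1. Z lies on line EV with EZ:ZV = 2:3 ⇒ Z = (3/5, 0)
2. Q is the midpoint of VZ ⇒ Q = (3/10, 0)
2·[QGZ] = -3/10, 2·[GVZ] = 3/5
[QGZ]:[GVZ] = -3/10:3/5 = -1/2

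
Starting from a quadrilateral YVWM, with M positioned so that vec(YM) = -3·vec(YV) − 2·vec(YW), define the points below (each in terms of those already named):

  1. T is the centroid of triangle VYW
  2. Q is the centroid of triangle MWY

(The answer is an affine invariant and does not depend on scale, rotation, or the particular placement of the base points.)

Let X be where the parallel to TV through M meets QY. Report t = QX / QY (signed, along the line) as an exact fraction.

Set Y = (0, 0), V = (1, 0), W = (0, 1), M = (-3, -2); any affine frame gives the same invariant.
1. T is the centroid of triangle VYW ⇒ T = (1/3, 1/3)
2. Q is the centroid of triangle MWY ⇒ Q = (-1, -1/3)
through M parallel to TV: direction (2/3, -1/3); meets QY at X = (-21/5, -7/5)
X = Q + t·(Y−Q) with t = -16/5

t = -16/5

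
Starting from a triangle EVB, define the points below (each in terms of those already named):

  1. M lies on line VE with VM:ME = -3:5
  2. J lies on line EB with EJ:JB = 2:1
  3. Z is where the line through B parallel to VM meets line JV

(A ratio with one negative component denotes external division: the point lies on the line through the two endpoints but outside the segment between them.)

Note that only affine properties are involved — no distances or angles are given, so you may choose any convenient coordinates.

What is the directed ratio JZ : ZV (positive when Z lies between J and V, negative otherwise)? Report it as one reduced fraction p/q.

Choose coordinates E = (0, 0), V = (1, 0), B = (0, 1).
1. M lies on line VE with VM:ME = -3:5 ⇒ M = (5/2, 0)
2. J lies on line EB with EJ:JB = 2:1 ⇒ J = (0, 2/3)
3. Z is where the line through B parallel to VM meets line JV ⇒ Z = (-1/2, 1)
Z = J + t·(V−J) with t = -1/2, so JZ:ZV = t:(1−t) = -1/2:3/2

JZ:ZV = -1/3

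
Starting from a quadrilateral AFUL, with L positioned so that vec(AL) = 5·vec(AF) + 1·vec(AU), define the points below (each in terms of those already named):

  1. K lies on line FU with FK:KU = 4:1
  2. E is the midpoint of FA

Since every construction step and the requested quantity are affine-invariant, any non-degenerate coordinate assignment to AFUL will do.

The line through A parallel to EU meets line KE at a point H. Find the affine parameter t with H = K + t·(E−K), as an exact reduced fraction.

t = 6

Work in coordinates with A = (0, 0), F = (1, 0), U = (0, 1), L = (5, 1).
1. K lies on line FU with FK:KU = 4:1 ⇒ K = (1/5, 4/5)
2. E is the midpoint of FA ⇒ E = (1/2, 0)
through A parallel to EU: direction (-1/2, 1); meets KE at H = (2, -4)
H = K + t·(E−K) with t = 6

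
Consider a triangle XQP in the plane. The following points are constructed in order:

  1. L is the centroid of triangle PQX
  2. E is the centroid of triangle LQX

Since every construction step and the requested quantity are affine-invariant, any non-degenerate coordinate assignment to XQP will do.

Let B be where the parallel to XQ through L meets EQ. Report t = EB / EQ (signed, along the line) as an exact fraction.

t = -2

Assign X = (0, 0), Q = (1, 0), P = (0, 1) — the answer is frame-independent, so this choice is without loss of generality.
1. L is the centroid of triangle PQX ⇒ L = (1/3, 1/3)
2. E is the centroid of triangle LQX ⇒ E = (4/9, 1/9)
through L parallel to XQ: direction (1, 0); meets EQ at B = (-2/3, 1/3)
B = E + t·(Q−E) with t = -2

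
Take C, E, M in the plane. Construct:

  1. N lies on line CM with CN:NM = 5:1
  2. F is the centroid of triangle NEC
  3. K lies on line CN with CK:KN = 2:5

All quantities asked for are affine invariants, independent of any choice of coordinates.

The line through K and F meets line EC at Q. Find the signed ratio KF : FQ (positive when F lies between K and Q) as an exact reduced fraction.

KF:FQ = -1/7

Work in coordinates with C = (0, 0), E = (1, 0), M = (0, 1).
1. N lies on line CM with CN:NM = 5:1 ⇒ N = (0, 5/6)
2. F is the centroid of triangle NEC ⇒ F = (1/3, 5/18)
3. K lies on line CN with CK:KN = 2:5 ⇒ K = (0, 5/21)
line KF meets EC at Q = (-2, 0)
F = K + t·(Q−K) with t = -1/6, so KF:FQ = -1/6:7/6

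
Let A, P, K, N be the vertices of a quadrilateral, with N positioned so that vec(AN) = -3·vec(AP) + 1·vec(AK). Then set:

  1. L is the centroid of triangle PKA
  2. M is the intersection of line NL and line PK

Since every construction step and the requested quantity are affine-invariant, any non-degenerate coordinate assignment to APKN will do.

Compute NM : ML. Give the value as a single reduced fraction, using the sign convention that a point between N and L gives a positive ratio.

Choose coordinates A = (0, 0), P = (1, 0), K = (0, 1), N = (-3, 1).
1. L is the centroid of triangle PKA ⇒ L = (1/3, 1/3)
2. M is the intersection of line NL and line PK ⇒ M = (3/4, 1/4)
M = N + t·(L−N) with t = 9/8, so NM:ML = t:(1−t) = 9/8:-1/8

NM:ML = -9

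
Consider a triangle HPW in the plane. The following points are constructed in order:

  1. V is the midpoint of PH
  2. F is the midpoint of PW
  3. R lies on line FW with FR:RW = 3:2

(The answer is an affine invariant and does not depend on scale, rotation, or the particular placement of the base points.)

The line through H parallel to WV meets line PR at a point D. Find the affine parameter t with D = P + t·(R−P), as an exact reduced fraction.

Choose coordinates H = (0, 0), P = (1, 0), W = (0, 1).
1. V is the midpoint of PH ⇒ V = (1/2, 0)
2. F is the midpoint of PW ⇒ F = (1/2, 1/2)
3. R lies on line FW with FR:RW = 3:2 ⇒ R = (1/5, 4/5)
through H parallel to WV: direction (1/2, -1); meets PR at D = (-1, 2)
D = P + t·(R−P) with t = 5/2

t = 5/2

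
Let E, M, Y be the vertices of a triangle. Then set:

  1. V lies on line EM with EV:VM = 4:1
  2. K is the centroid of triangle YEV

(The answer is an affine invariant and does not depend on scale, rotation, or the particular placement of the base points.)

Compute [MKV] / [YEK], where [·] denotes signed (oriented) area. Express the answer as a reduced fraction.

Set E = (0, 0), M = (1, 0), Y = (0, 1); any affine frame gives the same invariant.
1. V lies on line EM with EV:VM = 4:1 ⇒ V = (4/5, 0)
2. K is the centroid of triangle YEV ⇒ K = (4/15, 1/3)
2·[MKV] = 1/15, 2·[YEK] = 4/15
[MKV]:[YEK] = 1/15:4/15 = 1/4

[MKV]:[YEK] = 1/4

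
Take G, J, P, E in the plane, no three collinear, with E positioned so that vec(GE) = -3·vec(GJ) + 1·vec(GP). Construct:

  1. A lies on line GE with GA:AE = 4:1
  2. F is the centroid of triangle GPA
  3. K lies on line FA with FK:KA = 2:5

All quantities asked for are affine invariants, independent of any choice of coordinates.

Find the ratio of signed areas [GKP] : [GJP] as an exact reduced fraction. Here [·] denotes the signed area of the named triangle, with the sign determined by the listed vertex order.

[GKP]:[GJP] = -44/35

Choose coordinates G = (0, 0), J = (1, 0), P = (0, 1), E = (-3, 1).
1. A lies on line GE with GA:AE = 4:1 ⇒ A = (-12/5, 4/5)
2. F is the centroid of triangle GPA ⇒ F = (-4/5, 3/5)
3. K lies on line FA with FK:KA = 2:5 ⇒ K = (-44/35, 23/35)
2·[GKP] = -44/35, 2·[GJP] = 1
[GKP]:[GJP] = -44/35:1 = -44/35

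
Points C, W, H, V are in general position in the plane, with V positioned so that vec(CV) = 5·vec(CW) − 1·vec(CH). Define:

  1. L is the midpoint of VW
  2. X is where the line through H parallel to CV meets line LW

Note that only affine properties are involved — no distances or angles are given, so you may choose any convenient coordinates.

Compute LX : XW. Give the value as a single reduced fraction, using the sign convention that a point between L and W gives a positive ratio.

LX:XW = -9/8

Assign C = (0, 0), W = (1, 0), H = (0, 1), V = (5, -1) — the answer is frame-independent, so this choice is without loss of generality.
1. L is the midpoint of VW ⇒ L = (3, -1/2)
2. X is where the line through H parallel to CV meets line LW ⇒ X = (-15, 4)
X = L + t·(W−L) with t = 9, so LX:XW = t:(1−t) = 9:-8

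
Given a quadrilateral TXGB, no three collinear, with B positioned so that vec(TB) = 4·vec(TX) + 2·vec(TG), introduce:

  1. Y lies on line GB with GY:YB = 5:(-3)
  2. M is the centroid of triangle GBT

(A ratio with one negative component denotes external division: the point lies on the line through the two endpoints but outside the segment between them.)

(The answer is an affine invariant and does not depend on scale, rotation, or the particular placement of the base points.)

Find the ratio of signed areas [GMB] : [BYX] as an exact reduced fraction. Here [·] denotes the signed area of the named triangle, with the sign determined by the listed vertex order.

Set T = (0, 0), X = (1, 0), G = (0, 1), B = (4, 2); any affine frame gives the same invariant.
1. Y lies on line GB with GY:YB = 5:(-3) ⇒ Y = (10, 7/2)
2. M is the centroid of triangle GBT ⇒ M = (4/3, 1)
2·[GMB] = 4/3, 2·[BYX] = -15/2
[GMB]:[BYX] = 4/3:-15/2 = -8/45

[GMB]:[BYX] = -8/45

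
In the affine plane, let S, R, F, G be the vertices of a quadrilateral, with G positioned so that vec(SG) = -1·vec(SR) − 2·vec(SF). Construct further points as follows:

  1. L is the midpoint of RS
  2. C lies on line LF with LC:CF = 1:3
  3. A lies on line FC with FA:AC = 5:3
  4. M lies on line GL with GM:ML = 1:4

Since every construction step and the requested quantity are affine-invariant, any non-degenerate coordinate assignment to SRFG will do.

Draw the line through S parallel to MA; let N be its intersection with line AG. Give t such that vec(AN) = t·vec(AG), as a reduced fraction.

t = 1/85

Set S = (0, 0), R = (1, 0), F = (0, 1), G = (-1, -2); any affine frame gives the same invariant.
1. L is the midpoint of RS ⇒ L = (1/2, 0)
2. C lies on line LF with LC:CF = 1:3 ⇒ C = (3/8, 1/4)
3. A lies on line FC with FA:AC = 5:3 ⇒ A = (15/64, 17/32)
4. M lies on line GL with GM:ML = 1:4 ⇒ M = (-7/10, -8/5)
through S parallel to MA: direction (299/320, 341/160); meets AG at N = (299/1360, 341/680)
N = A + t·(G−A) with t = 1/85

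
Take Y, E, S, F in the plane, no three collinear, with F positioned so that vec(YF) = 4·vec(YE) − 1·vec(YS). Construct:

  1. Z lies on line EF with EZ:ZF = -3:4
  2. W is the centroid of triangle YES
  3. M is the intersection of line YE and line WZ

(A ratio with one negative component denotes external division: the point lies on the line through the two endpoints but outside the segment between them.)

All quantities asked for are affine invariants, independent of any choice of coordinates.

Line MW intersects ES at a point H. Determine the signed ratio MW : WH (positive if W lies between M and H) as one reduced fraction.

MW:WH = -17/8

Choose coordinates Y = (0, 0), E = (1, 0), S = (0, 1), F = (4, -1).
1. Z lies on line EF with EZ:ZF = -3:4 ⇒ Z = (-8, 3)
2. W is the centroid of triangle YES ⇒ W = (1/3, 1/3)
3. M is the intersection of line YE and line WZ ⇒ M = (11/8, 0)
line MW meets ES at H = (14/17, 3/17)
W = M + t·(H−M) with t = 17/9, so MW:WH = 17/9:-8/9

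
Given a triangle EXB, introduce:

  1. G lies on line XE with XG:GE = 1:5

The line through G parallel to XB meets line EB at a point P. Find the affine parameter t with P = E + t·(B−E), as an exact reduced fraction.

t = 5/6

Assign E = (0, 0), X = (1, 0), B = (0, 1) — the answer is frame-independent, so this choice is without loss of generality.
1. G lies on line XE with XG:GE = 1:5 ⇒ G = (5/6, 0)
through G parallel to XB: direction (-1, 1); meets EB at P = (0, 5/6)
P = E + t·(B−E) with t = 5/6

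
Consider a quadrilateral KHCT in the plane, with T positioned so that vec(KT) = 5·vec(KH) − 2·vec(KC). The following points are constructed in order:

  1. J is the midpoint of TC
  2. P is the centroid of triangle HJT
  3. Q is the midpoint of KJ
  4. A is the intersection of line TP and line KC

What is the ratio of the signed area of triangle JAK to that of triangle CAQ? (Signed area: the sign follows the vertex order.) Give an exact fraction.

[JAK]:[CAQ] = 9/2

Choose coordinates K = (0, 0), H = (1, 0), C = (0, 1), T = (5, -2).
1. J is the midpoint of TC ⇒ J = (5/2, -1/2)
2. P is the centroid of triangle HJT ⇒ P = (17/6, -5/6)
3. Q is the midpoint of KJ ⇒ Q = (5/4, -1/4)
4. A is the intersection of line TP and line KC ⇒ A = (0, 9/13)
2·[JAK] = 45/26, 2·[CAQ] = 5/13
[JAK]:[CAQ] = 45/26:5/13 = 9/2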